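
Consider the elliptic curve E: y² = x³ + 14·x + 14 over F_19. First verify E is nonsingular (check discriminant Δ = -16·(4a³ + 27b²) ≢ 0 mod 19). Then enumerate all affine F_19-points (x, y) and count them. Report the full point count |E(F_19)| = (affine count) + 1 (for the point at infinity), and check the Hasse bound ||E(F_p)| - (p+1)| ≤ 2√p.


Affine points = {(3, 8), (3, 11), (4, 1), (4, 18), (5, 0), (8, 7), (8, 12), (11, 6), (11, 13), (14, 3), (14, 16), (17, 4), (17, 15)}; affine count = 13; |E(F_19)| = 14.

Discriminant check: Δ ∝ 4a³ + 27b² = 4·14³ + 27·14² = 4·2744 + 27·196 ≡ 4 (mod 19). Nonzero ⇒ E is nonsingular.
For each x ∈ F_19, compute rhs = x³ + 14·x + 14 mod 19, then count y ∈ F_19 with y² ≡ rhs.
  x = 0: rhs = 14, matching y values: none (0 points).
  x = 1: rhs = 10, matching y values: none (0 points).
  x = 2: rhs = 12, matching y values: none (0 points).
  x = 3: rhs = 7, matching y values: 8, 11 (2 points).
  x = 4: rhs = 1, matching y values: 1, 18 (2 points).
  x = 5: rhs = 0, matching y values: 0 (1 points).
  x = 6: rhs = 10, matching y values: none (0 points).
  x = 7: rhs = 18, matching y values: none (0 points).
  x = 8: rhs = 11, matching y values: 7, 12 (2 points).
  x = 9: rhs = 14, matching y values: none (0 points).
  x = 10: rhs = 14, matching y values: none (0 points).
  x = 11: rhs = 17, matching y values: 6, 13 (2 points).
  x = 12: rhs = 10, matching y values: none (0 points).
  x = 13: rhs = 18, matching y values: none (0 points).
  x = 14: rhs = 9, matching y values: 3, 16 (2 points).
  x = 15: rhs = 8, matching y values: none (0 points).
  x = 16: rhs = 2, matching y values: none (0 points).
  x = 17: rhs = 16, matching y values: 4, 15 (2 points).
  x = 18: rhs = 18, matching y values: none (0 points).
Total affine count: 13.
Full point count |E(F_19)| = 13 + 1 = 14.
Hasse bound: |14 − (19+1)| = |-6| = 6 ≤ 2√19 ≈ 8.7178 ✓.


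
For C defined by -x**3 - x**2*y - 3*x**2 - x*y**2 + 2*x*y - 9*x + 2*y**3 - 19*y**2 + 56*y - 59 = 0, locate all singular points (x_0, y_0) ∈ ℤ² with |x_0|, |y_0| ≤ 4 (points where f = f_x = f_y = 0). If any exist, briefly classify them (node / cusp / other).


Singular points: {(-2, 3)}; classification: cusp.

Compute partial derivatives:
  f_x = -3*x**2 - 2*x*y - 6*x - y**2 + 2*y - 9.
  f_y = -x**2 - 2*x*y + 2*x + 6*y**2 - 38*y + 56.
Scan x_0 ∈ {−4, ..., 4}. For each x_0, f_y(x_0, y) is a polynomial in y; find its integer roots y ∈ {−4, ..., 4}, then test f_x and f at those candidates.
  x = -4: f_y(-4, y) = 6*y**2 - 30*y + 32; no integer root y with |y| ≤ 4.
  x = -3: f_y(-3, y) = 6*y**2 - 32*y + 41; no integer root y with |y| ≤ 4.
  x = -2: f_y(-2, y) = 6*y**2 - 34*y + 48; vanishes at y ∈ {3}. (-2, 3): f_x = 0, f = 0 — SINGULAR.
  x = -1: f_y(-1, y) = 6*y**2 - 36*y + 53; no integer root y with |y| ≤ 4.
  x = 0: f_y(0, y) = 6*y**2 - 38*y + 56; vanishes at y ∈ {4}. (0, 4): f_x = -17 ≠ 0.
  x = 1: f_y(1, y) = 6*y**2 - 40*y + 57; no integer root y with |y| ≤ 4.
  x = 2: f_y(2, y) = 6*y**2 - 42*y + 56; no integer root y with |y| ≤ 4.
  x = 3: f_y(3, y) = 6*y**2 - 44*y + 53; no integer root y with |y| ≤ 4.
  x = 4: f_y(4, y) = 6*y**2 - 46*y + 48; no integer root y with |y| ≤ 4.
Only singular point on the grid: (-2, 3).
Classify: substitute x = -2 + u, y = 3 + v and expand: f = -u**3 - u**2*v - u*v**2 + 2*v**3 + v**2.
No constant or linear terms (consistent with a singular point). Quadratic part: v**2. Cubic part: -u**3 - u**2*v - u*v**2 + 2*v**3.
The quadratic part v**2 is a perfect square, so there is a single (double) tangent line v = 0, i.e. y = 3. Restricting the cubic part to that line (v = 0) leaves -u**3 ≠ 0, so f is not divisible by v and the branch is v² ≈ u**3 to lowest order — this is a cusp.
Classification: cusp.


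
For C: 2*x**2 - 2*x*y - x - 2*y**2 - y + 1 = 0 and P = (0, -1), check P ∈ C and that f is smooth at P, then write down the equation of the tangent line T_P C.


Tangent line at P: x + 3*y + 3 = 0.

Step 1: f(0, -1) = 0, so P lies on C.
Step 2: partial derivatives
  f_x(x, y) = 4*x - 2*y - 1, f_y(x, y) = -2*x - 4*y - 1.
  f_x(P) = 1, f_y(P) = 3 (gradient nonzero, so P is smooth).
Step 3: tangent line at P: 1·(x − 0) + 3·(y − -1) = 0.
Expanding: x + 3*y + 3 = 0.


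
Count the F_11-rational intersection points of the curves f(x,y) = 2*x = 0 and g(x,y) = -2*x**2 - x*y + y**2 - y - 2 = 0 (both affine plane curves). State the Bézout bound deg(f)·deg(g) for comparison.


Common zeros: {(0, 2), (0, 10)}; count = 2; Bézout bound = 2.

deg(f) = 1, deg(g) = 2, so Bézout bound = 2.
Scan x ∈ F_11. For each x, list the y ∈ F_11 with f(x, y) ≡ 0 and those with g(x, y) ≡ 0 (mod 11); the common zeros in that column are the intersection.
  x = 0: f ≡ 0 at y ∈ {0, 1, 2, 3, 4, 5, 6, 7, 8, 9, 10}; g ≡ 0 at y ∈ {2, 10}; common: {2, 10}.
  x = 1: f ≡ 0 at y ∈ ∅; g ≡ 0 at y ∈ {5, 8}; common: ∅.
  x = 2: f ≡ 0 at y ∈ ∅; g ≡ 0 at y ∈ {5, 9}; common: ∅.
  x = 3: f ≡ 0 at y ∈ ∅; g ≡ 0 at y ∈ ∅; common: ∅.
  x = 4: f ≡ 0 at y ∈ ∅; g ≡ 0 at y ∈ ∅; common: ∅.
  x = 5: f ≡ 0 at y ∈ ∅; g ≡ 0 at y ∈ ∅; common: ∅.
  x = 6: f ≡ 0 at y ∈ ∅; g ≡ 0 at y ∈ {8, 10}; common: ∅.
  x = 7: f ≡ 0 at y ∈ ∅; g ≡ 0 at y ∈ ∅; common: ∅.
  x = 8: f ≡ 0 at y ∈ ∅; g ≡ 0 at y ∈ ∅; common: ∅.
  x = 9: f ≡ 0 at y ∈ ∅; g ≡ 0 at y ∈ ∅; common: ∅.
  x = 10: f ≡ 0 at y ∈ ∅; g ≡ 0 at y ∈ {2, 9}; common: ∅.
Collecting: common zeros = {(0, 2), (0, 10)}, so the count is 2.
Comparison with the Bézout bound: 2 ≤ 2 = deg(f)·deg(g), as expected for curves with no common component (the bound is attained).


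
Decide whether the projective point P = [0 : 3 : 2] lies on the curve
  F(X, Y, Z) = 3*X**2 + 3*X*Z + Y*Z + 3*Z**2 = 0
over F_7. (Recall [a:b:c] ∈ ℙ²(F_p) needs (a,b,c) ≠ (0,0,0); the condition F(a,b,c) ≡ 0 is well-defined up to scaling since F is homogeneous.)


F(0,3,2) ≡ 4 (mod 7); P is NOT on the curve.

Evaluate F(0, 3, 2) term-by-term (mod 7).
  3*X**2 ↦ 3·0·1·1 = 0
  3*X*Z ↦ 3·0·1·2 = 0
  Y*Z ↦ 1·1·3·2 = 6
  3*Z**2 ↦ 3·1·1·4 = 12
Sum: F(0, 3, 2) = (0) + (0) + (6) + (12) = 18.
Reducing mod 7: 18 ≡ 4 (mod 7).
Since F(a, b, c) ≡ 4 ≠ 0 (mod 7), P does NOT lie on the curve.


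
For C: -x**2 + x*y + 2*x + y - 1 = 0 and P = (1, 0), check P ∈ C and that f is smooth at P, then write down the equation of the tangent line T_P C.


Tangent line at P: 2*y = 0.

Step 1: f(1, 0) = 0, so P lies on C.
Step 2: partial derivatives
  f_x(x, y) = -2*x + y + 2, f_y(x, y) = x + 1.
  f_x(P) = 0, f_y(P) = 2 (gradient nonzero, so P is smooth).
Step 3: tangent line at P: 0·(x − 1) + 2·(y − 0) = 0.
Expanding: 2*y = 0.


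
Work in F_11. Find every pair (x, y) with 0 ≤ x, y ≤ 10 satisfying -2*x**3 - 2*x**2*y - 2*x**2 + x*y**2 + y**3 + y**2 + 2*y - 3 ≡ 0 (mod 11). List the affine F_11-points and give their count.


Affine F_11-points: {(0, 9), (2, 5), (2, 9), (3, 4), (3, 7), (4, 1), (4, 8), (5, 8), (6, 3), (7, 4), (8, 0), (10, 9)}; count = 12.

For each of the 121 pairs (x, y) ∈ F_11², evaluate f(x, y) mod 11. Record the zeros.
  x = 0: [0↦8, 1↦1, 2↦2, 3↦6, 4↦8, 5↦3, 6↦8, 7↦7, 8↦6, 9↦0, 10↦6]  zeros at y ∈ {9}
  x = 1: [0↦4, 1↦7, 2↦9, 3↦5, 4↦1, 5↦3, 6↦6, 7↦5, 8↦6, 9↦4, 10↦5]  zeros at y ∈ ∅
  x = 2: [0↦6, 1↦4, 2↦3, 3↦9, 4↦6, 5↦0, 6↦8, 7↦3, 8↦2, 9↦0, 10↦3]  zeros at y ∈ {5, 9}
  x = 3: [0↦2, 1↦2, 2↦5, 3↦6, 4↦0, 5↦4, 6↦2, 7↦0, 8↦4, 9↦9, 10↦10]  zeros at y ∈ {4, 7}
  x = 4: [0↦2, 1↦0, 2↦3, 3↦6, 4↦4, 5↦3, 6↦9, 7↦6, 8↦0, 9↦8, 10↦3]  zeros at y ∈ {1, 8}
  x = 5: [0↦5, 1↦8, 2↦7, 3↦8, 4↦6, 5↦7, 6↦6, 7↦9, 8↦0, 9↦7, 10↦3]  zeros at y ∈ {8}
  x = 6: [0↦10, 1↦3, 2↦5, 3↦0, 4↦5, 5↦4, 6↦3, 7↦8, 8↦3, 9↦5, 10↦9]  zeros at y ∈ {3}
  x = 7: [0↦5, 1↦6, 2↦7, 3↦3, 4↦0, 5↦4, 6↦10, 7↦2, 8↦8, 9↦1, 10↦9]  zeros at y ∈ {4}
  x = 8: [0↦0, 1↦5, 2↦1, 3↦5, 4↦1, 5↦6, 6↦4, 7↦1, 8↦3, 9↦5, 10↦2]  zeros at y ∈ {0}
  x = 9: [0↦5, 1↦10, 2↦8, 3↦5, 4↦7, 5↦9, 6↦6, 7↦4, 8↦9, 9↦5, 10↦9]  zeros at y ∈ ∅
  x = 10: [0↦8, 1↦9, 2↦5, 3↦2, 4↦6, 5↦1, 6↦4, 7↦10, 8↦3, 9↦0, 10↦7]  zeros at y ∈ {9}
Collecting zeros: affine points = {(0, 9), (2, 5), (2, 9), (3, 4), (3, 7), (4, 1), (4, 8), (5, 8), (6, 3), (7, 4), (8, 0), (10, 9)}.
Total count |C(F_11)_aff| = 12.


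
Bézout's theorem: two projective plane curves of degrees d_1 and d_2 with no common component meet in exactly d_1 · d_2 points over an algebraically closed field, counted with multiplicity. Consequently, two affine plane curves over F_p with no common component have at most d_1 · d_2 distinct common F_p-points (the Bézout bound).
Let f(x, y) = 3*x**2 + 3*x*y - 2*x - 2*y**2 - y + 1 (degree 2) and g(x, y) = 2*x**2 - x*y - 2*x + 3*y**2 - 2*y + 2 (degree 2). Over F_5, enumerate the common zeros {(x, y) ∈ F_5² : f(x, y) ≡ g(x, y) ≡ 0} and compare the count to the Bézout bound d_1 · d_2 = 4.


Common zeros: {(1, 3)}; count = 1; Bézout bound = 4.

deg(f) = 2, deg(g) = 2, so Bézout bound = 4.
Scan x ∈ F_5. For each x, list the y ∈ F_5 with f(x, y) ≡ 0 and those with g(x, y) ≡ 0 (mod 5); the common zeros in that column are the intersection.
  x = 0: f ≡ 0 at y ∈ {3, 4}; g ≡ 0 at y ∈ {2}; common: ∅.
  x = 1: f ≡ 0 at y ∈ {3}; g ≡ 0 at y ∈ {3}; common: {3}.
  x = 2: f ≡ 0 at y ∈ ∅; g ≡ 0 at y ∈ {1, 2}; common: ∅.
  x = 3: f ≡ 0 at y ∈ {2}; g ≡ 0 at y ∈ ∅; common: ∅.
  x = 4: f ≡ 0 at y ∈ {1, 2}; g ≡ 0 at y ∈ {3, 4}; common: ∅.
Collecting: common zeros = {(1, 3)}, so the count is 1.
Comparison with the Bézout bound: 1 ≤ 4 = deg(f)·deg(g), as expected for curves with no common component (the affine F_5-count falls short of the bound because intersections may lie at infinity, over extension fields, or carry multiplicity).


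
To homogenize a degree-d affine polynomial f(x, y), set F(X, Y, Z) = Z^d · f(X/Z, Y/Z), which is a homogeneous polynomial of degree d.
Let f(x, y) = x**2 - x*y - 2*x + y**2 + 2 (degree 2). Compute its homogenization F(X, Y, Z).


F(X, Y, Z) = X**2 - X*Y - 2*X*Z + Y**2 + 2*Z**2

deg(f) = 2.
Substitute x = X/Z, y = Y/Z into f, then multiply by Z^2.
  monomial 1·x^2·y^0 ↦ 1·X^2·Y^0·Z^0.
  monomial -1·x^1·y^1 ↦ -1·X^1·Y^1·Z^0.
  monomial -2·x^1·y^0 ↦ -2·X^1·Y^0·Z^1.
  monomial 1·x^0·y^2 ↦ 1·X^0·Y^2·Z^0.
  monomial 2·x^0·y^0 ↦ 2·X^0·Y^0·Z^2.
Collecting: F(X, Y, Z) = X**2 - X*Y - 2*X*Z + Y**2 + 2*Z**2.


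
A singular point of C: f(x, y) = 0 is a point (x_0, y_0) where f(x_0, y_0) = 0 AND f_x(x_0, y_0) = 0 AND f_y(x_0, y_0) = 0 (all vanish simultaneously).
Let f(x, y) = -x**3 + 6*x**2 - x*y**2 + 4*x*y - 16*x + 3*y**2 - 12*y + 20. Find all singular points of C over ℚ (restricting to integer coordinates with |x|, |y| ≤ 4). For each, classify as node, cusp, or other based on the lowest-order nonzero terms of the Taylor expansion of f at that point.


Singular points: {(2, 2)}; classification: cusp.

Compute partial derivatives:
  f_x = -3*x**2 + 12*x - y**2 + 4*y - 16.
  f_y = -2*x*y + 4*x + 6*y - 12.
Scan x_0 ∈ {−4, ..., 4}. For each x_0, f_y(x_0, y) is a polynomial in y; find its integer roots y ∈ {−4, ..., 4}, then test f_x and f at those candidates.
  x = -4: f_y(-4, y) = 14*y - 28; vanishes at y ∈ {2}. (-4, 2): f_x = -108 ≠ 0.
  x = -3: f_y(-3, y) = 12*y - 24; vanishes at y ∈ {2}. (-3, 2): f_x = -75 ≠ 0.
  x = -2: f_y(-2, y) = 10*y - 20; vanishes at y ∈ {2}. (-2, 2): f_x = -48 ≠ 0.
  x = -1: f_y(-1, y) = 8*y - 16; vanishes at y ∈ {2}. (-1, 2): f_x = -27 ≠ 0.
  x = 0: f_y(0, y) = 6*y - 12; vanishes at y ∈ {2}. (0, 2): f_x = -12 ≠ 0.
  x = 1: f_y(1, y) = 4*y - 8; vanishes at y ∈ {2}. (1, 2): f_x = -3 ≠ 0.
  x = 2: f_y(2, y) = 2*y - 4; vanishes at y ∈ {2}. (2, 2): f_x = 0, f = 0 — SINGULAR.
  x = 3: f_y(3, y) = 0; vanishes at y ∈ {-4, -3, -2, -1, 0, 1, 2, 3, 4}. (3, -4): f_x = -39 ≠ 0; (3, -3): f_x = -28 ≠ 0; (3, -2): f_x = -19 ≠ 0; (3, -1): f_x = -12 ≠ 0; (3, 0): f_x = -7 ≠ 0; (3, 1): f_x = -4 ≠ 0; (3, 2): f_x = -3 ≠ 0; (3, 3): f_x = -4 ≠ 0; (3, 4): f_x = -7 ≠ 0.
  x = 4: f_y(4, y) = 4 - 2*y; vanishes at y ∈ {2}. (4, 2): f_x = -12 ≠ 0.
Only singular point on the grid: (2, 2).
Classify: substitute x = 2 + u, y = 2 + v and expand: f = -u**3 - u*v**2 + v**2.
No constant or linear terms (consistent with a singular point). Quadratic part: v**2. Cubic part: -u**3 - u*v**2.
The quadratic part v**2 is a perfect square, so there is a single (double) tangent line v = 0, i.e. y = 2. Restricting the cubic part to that line (v = 0) leaves -u**3 ≠ 0, so f is not divisible by v and the branch is v² ≈ u**3 to lowest order — this is a cusp.
Classification: cusp.


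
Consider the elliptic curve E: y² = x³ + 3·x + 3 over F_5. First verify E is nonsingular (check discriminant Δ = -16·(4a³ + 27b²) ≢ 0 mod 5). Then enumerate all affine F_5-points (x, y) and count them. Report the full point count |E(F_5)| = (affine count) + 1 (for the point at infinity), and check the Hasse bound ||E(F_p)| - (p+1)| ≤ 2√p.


Affine points = {(3, 2), (3, 3), (4, 2), (4, 3)}; affine count = 4; |E(F_5)| = 5.

Discriminant check: Δ ∝ 4a³ + 27b² = 4·3³ + 27·3² = 4·27 + 27·9 ≡ 1 (mod 5). Nonzero ⇒ E is nonsingular.
For each x ∈ F_5, compute rhs = x³ + 3·x + 3 mod 5, then count y ∈ F_5 with y² ≡ rhs.
  x = 0: rhs = 3, matching y values: none (0 points).
  x = 1: rhs = 2, matching y values: none (0 points).
  x = 2: rhs = 2, matching y values: none (0 points).
  x = 3: rhs = 4, matching y values: 2, 3 (2 points).
  x = 4: rhs = 4, matching y values: 2, 3 (2 points).
Total affine count: 4.
Full point count |E(F_5)| = 4 + 1 = 5.
Hasse bound: |5 − (5+1)| = |-1| = 1 ≤ 2√5 ≈ 4.4721 ✓.


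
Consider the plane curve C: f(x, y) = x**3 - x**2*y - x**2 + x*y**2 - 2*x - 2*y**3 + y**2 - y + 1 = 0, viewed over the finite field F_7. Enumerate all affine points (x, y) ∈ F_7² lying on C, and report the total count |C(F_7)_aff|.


Affine F_7-points: {(1, 4), (3, 2), (3, 3), (3, 4), (5, 0), (6, 5)}; count = 6.

For each of the 49 pairs (x, y) ∈ F_7², evaluate f(x, y) mod 7. Record the zeros.
  x = 0: [0↦1, 1↦6, 2↦1, 3↦2, 4↦4, 5↦2, 6↦5]  zeros at y ∈ ∅
  x = 1: [0↦6, 1↦4, 2↦1, 3↦6, 4↦0, 5↦6, 6↦5]  zeros at y ∈ {4}
  x = 2: [0↦1, 1↦4, 2↦1, 3↦1, 4↦6, 5↦4, 6↦4]  zeros at y ∈ ∅
  x = 3: [0↦6, 1↦5, 2↦0, 3↦0, 4↦0, 5↦2, 6↦1]  zeros at y ∈ {2, 3, 4}
  x = 4: [0↦6, 1↦6, 2↦4, 3↦2, 4↦2, 5↦6, 6↦2]  zeros at y ∈ ∅
  x = 5: [0↦0, 1↦6, 2↦5, 3↦6, 4↦4, 5↦1, 6↦6]  zeros at y ∈ {0}
  x = 6: [0↦1, 1↦4, 2↦2, 3↦4, 4↦5, 5↦0, 6↦5]  zeros at y ∈ {5}
Collecting zeros: affine points = {(1, 4), (3, 2), (3, 3), (3, 4), (5, 0), (6, 5)}.
Total count |C(F_7)_aff| = 6.


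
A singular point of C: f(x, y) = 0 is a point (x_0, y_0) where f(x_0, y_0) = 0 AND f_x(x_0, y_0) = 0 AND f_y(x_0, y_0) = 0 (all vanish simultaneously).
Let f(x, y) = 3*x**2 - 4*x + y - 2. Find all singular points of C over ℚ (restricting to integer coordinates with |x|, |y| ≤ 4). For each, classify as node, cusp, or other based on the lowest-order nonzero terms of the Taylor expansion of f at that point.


No singular points in the scanned grid; C is smooth there.

Compute partial derivatives:
  f_x = 6*x - 4.
  f_y = 1.
f_y = 1 is a nonzero constant, so f_y never vanishes: no point (x, y) can satisfy f = f_x = f_y = 0. In particular no (x, y) ∈ {−4, ..., 4}² is singular; the curve is smooth.


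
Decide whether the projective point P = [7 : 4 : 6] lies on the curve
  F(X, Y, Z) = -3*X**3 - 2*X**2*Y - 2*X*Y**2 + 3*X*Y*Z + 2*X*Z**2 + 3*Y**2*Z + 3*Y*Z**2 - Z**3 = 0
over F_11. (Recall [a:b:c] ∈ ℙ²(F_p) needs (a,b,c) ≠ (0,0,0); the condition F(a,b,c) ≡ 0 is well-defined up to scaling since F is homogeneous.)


F(7,4,6) ≡ 10 (mod 11); P is NOT on the curve.

Evaluate F(7, 4, 6) term-by-term (mod 11).
  -3*X**3 ↦ -3·343·1·1 = -1029
  -2*X**2*Y ↦ -2·49·4·1 = -392
  -2*X*Y**2 ↦ -2·7·16·1 = -224
  3*X*Y*Z ↦ 3·7·4·6 = 504
  2*X*Z**2 ↦ 2·7·1·36 = 504
  3*Y**2*Z ↦ 3·1·16·6 = 288
  3*Y*Z**2 ↦ 3·1·4·36 = 432
  -Z**3 ↦ -1·1·1·216 = -216
Sum: F(7, 4, 6) = (-1029) + (-392) + (-224) + (504) + (504) + (288) + (432) + (-216) = -133.
Reducing mod 11: -133 ≡ 10 (mod 11).
Since F(a, b, c) ≡ 10 ≠ 0 (mod 11), P does NOT lie on the curve.


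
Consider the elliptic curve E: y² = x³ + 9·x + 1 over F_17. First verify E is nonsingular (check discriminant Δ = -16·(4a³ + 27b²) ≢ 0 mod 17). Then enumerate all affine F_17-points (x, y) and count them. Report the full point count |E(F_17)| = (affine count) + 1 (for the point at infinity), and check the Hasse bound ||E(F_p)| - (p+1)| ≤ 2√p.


Affine points = {(0, 1), (0, 16), (3, 2), (3, 15), (4, 4), (4, 13), (5, 1), (5, 16), (6, 4), (6, 13), (7, 4), (7, 13), (12, 1), (12, 16), (14, 7), (14, 10), (15, 3), (15, 14), (16, 5), (16, 12)}; affine count = 20; |E(F_17)| = 21.

Discriminant check: Δ ∝ 4a³ + 27b² = 4·9³ + 27·1² = 4·729 + 27·1 ≡ 2 (mod 17). Nonzero ⇒ E is nonsingular.
For each x ∈ F_17, compute rhs = x³ + 9·x + 1 mod 17, then count y ∈ F_17 with y² ≡ rhs.
  x = 0: rhs = 1, matching y values: 1, 16 (2 points).
  x = 1: rhs = 11, matching y values: none (0 points).
  x = 2: rhs = 10, matching y values: none (0 points).
  x = 3: rhs = 4, matching y values: 2, 15 (2 points).
  x = 4: rhs = 16, matching y values: 4, 13 (2 points).
  x = 5: rhs = 1, matching y values: 1, 16 (2 points).
  x = 6: rhs = 16, matching y values: 4, 13 (2 points).
  x = 7: rhs = 16, matching y values: 4, 13 (2 points).
  x = 8: rhs = 7, matching y values: none (0 points).
  x = 9: rhs = 12, matching y values: none (0 points).
  x = 10: rhs = 3, matching y values: none (0 points).
  x = 11: rhs = 3, matching y values: none (0 points).
  x = 12: rhs = 1, matching y values: 1, 16 (2 points).
  x = 13: rhs = 3, matching y values: none (0 points).
  x = 14: rhs = 15, matching y values: 7, 10 (2 points).
  x = 15: rhs = 9, matching y values: 3, 14 (2 points).
  x = 16: rhs = 8, matching y values: 5, 12 (2 points).
Total affine count: 20.
Full point count |E(F_17)| = 20 + 1 = 21.
Hasse bound: |21 − (17+1)| = |3| = 3 ≤ 2√17 ≈ 8.2462 ✓.


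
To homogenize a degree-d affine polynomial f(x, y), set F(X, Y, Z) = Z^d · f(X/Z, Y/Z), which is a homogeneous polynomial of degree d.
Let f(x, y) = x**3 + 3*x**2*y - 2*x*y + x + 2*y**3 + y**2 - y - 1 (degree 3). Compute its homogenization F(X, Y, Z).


F(X, Y, Z) = X**3 + 3*X**2*Y - 2*X*Y*Z + X*Z**2 + 2*Y**3 + Y**2*Z - Y*Z**2 - Z**3

deg(f) = 3.
Substitute x = X/Z, y = Y/Z into f, then multiply by Z^3.
  monomial 1·x^3·y^0 ↦ 1·X^3·Y^0·Z^0.
  monomial 3·x^2·y^1 ↦ 3·X^2·Y^1·Z^0.
  monomial -2·x^1·y^1 ↦ -2·X^1·Y^1·Z^1.
  monomial 1·x^1·y^0 ↦ 1·X^1·Y^0·Z^2.
  monomial 2·x^0·y^3 ↦ 2·X^0·Y^3·Z^0.
  monomial 1·x^0·y^2 ↦ 1·X^0·Y^2·Z^1.
  monomial -1·x^0·y^1 ↦ -1·X^0·Y^1·Z^2.
  monomial -1·x^0·y^0 ↦ -1·X^0·Y^0·Z^3.
Collecting: F(X, Y, Z) = X**3 + 3*X**2*Y - 2*X*Y*Z + X*Z**2 + 2*Y**3 + Y**2*Z - Y*Z**2 - Z**3.


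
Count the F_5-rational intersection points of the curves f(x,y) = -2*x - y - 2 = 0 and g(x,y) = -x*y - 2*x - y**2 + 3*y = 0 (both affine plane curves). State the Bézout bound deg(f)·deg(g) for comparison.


Common zeros: {(0, 3), (3, 2)}; count = 2; Bézout bound = 2.

deg(f) = 1, deg(g) = 2, so Bézout bound = 2.
Scan x ∈ F_5. For each x, list the y ∈ F_5 with f(x, y) ≡ 0 and those with g(x, y) ≡ 0 (mod 5); the common zeros in that column are the intersection.
  x = 0: f ≡ 0 at y ∈ {3}; g ≡ 0 at y ∈ {0, 3}; common: {3}.
  x = 1: f ≡ 0 at y ∈ {1}; g ≡ 0 at y ∈ {3, 4}; common: ∅.
  x = 2: f ≡ 0 at y ∈ {4}; g ≡ 0 at y ∈ {3}; common: ∅.
  x = 3: f ≡ 0 at y ∈ {2}; g ≡ 0 at y ∈ {2, 3}; common: {2}.
  x = 4: f ≡ 0 at y ∈ {0}; g ≡ 0 at y ∈ {1, 3}; common: ∅.
Collecting: common zeros = {(0, 3), (3, 2)}, so the count is 2.
Comparison with the Bézout bound: 2 ≤ 2 = deg(f)·deg(g), as expected for curves with no common component (the bound is attained).


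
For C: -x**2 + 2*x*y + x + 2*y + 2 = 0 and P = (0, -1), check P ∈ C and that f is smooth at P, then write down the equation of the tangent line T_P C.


Tangent line at P: -x + 2*y + 2 = 0.

Step 1: f(0, -1) = 0, so P lies on C.
Step 2: partial derivatives
  f_x(x, y) = -2*x + 2*y + 1, f_y(x, y) = 2*x + 2.
  f_x(P) = -1, f_y(P) = 2 (gradient nonzero, so P is smooth).
Step 3: tangent line at P: -1·(x − 0) + 2·(y − -1) = 0.
Expanding: -x + 2*y + 2 = 0.


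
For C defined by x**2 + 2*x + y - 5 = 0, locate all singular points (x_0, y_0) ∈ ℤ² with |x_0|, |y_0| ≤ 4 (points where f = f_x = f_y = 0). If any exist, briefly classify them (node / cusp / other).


No singular points in the scanned grid; C is smooth there.

Compute partial derivatives:
  f_x = 2*x + 2.
  f_y = 1.
f_y = 1 is a nonzero constant, so f_y never vanishes: no point (x, y) can satisfy f = f_x = f_y = 0. In particular no (x, y) ∈ {−4, ..., 4}² is singular; the curve is smooth.


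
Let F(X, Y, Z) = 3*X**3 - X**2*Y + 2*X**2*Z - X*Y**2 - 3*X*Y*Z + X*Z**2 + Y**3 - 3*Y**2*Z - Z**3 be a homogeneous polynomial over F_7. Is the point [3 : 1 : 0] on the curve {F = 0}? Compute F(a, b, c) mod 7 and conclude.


F(3,1,0) ≡ 0 (mod 7); P is on the curve.

Evaluate F(3, 1, 0) term-by-term (mod 7).
  3*X**3 ↦ 3·27·1·1 = 81
  -X**2*Y ↦ -1·9·1·1 = -9
  2*X**2*Z ↦ 2·9·1·0 = 0
  -X*Y**2 ↦ -1·3·1·1 = -3
  -3*X*Y*Z ↦ -3·3·1·0 = 0
  X*Z**2 ↦ 1·3·1·0 = 0
  Y**3 ↦ 1·1·1·1 = 1
  -3*Y**2*Z ↦ -3·1·1·0 = 0
  -Z**3 ↦ -1·1·1·0 = 0
Sum: F(3, 1, 0) = (81) + (-9) + (0) + (-3) + (0) + (0) + (1) + (0) + (0) = 70.
Reducing mod 7: 70 ≡ 0 (mod 7).
Since F(a, b, c) ≡ 0 (mod 7), P lies on the curve.


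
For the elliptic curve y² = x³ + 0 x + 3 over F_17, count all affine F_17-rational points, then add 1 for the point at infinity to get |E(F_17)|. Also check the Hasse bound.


Affine points = {(1, 2), (1, 15), (3, 8), (3, 9), (4, 4), (4, 13), (5, 3), (5, 14), (6, 7), (6, 10), (9, 1), (9, 16), (10, 0), (11, 5), (11, 12), (16, 6), (16, 11)}; affine count = 17; |E(F_17)| = 18.

Discriminant check: Δ ∝ 4a³ + 27b² = 4·0³ + 27·3² = 4·0 + 27·9 ≡ 5 (mod 17). Nonzero ⇒ E is nonsingular.
For each x ∈ F_17, compute rhs = x³ + 0·x + 3 mod 17, then count y ∈ F_17 with y² ≡ rhs.
  x = 0: rhs = 3, matching y values: none (0 points).
  x = 1: rhs = 4, matching y values: 2, 15 (2 points).
  x = 2: rhs = 11, matching y values: none (0 points).
  x = 3: rhs = 13, matching y values: 8, 9 (2 points).
  x = 4: rhs = 16, matching y values: 4, 13 (2 points).
  x = 5: rhs = 9, matching y values: 3, 14 (2 points).
  x = 6: rhs = 15, matching y values: 7, 10 (2 points).
  x = 7: rhs = 6, matching y values: none (0 points).
  x = 8: rhs = 5, matching y values: none (0 points).
  x = 9: rhs = 1, matching y values: 1, 16 (2 points).
  x = 10: rhs = 0, matching y values: 0 (1 points).
  x = 11: rhs = 8, matching y values: 5, 12 (2 points).
  x = 12: rhs = 14, matching y values: none (0 points).
  x = 13: rhs = 7, matching y values: none (0 points).
  x = 14: rhs = 10, matching y values: none (0 points).
  x = 15: rhs = 12, matching y values: none (0 points).
  x = 16: rhs = 2, matching y values: 6, 11 (2 points).
Total affine count: 17.
Full point count |E(F_17)| = 17 + 1 = 18.
Hasse bound: |18 − (17+1)| = |0| = 0 ≤ 2√17 ≈ 8.2462 ✓.


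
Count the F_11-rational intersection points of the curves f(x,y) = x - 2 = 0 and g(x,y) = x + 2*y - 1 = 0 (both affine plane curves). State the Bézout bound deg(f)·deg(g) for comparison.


Common zeros: {(2, 5)}; count = 1; Bézout bound = 1.

deg(f) = 1, deg(g) = 1, so Bézout bound = 1.
Scan x ∈ F_11. For each x, list the y ∈ F_11 with f(x, y) ≡ 0 and those with g(x, y) ≡ 0 (mod 11); the common zeros in that column are the intersection.
  x = 0: f ≡ 0 at y ∈ ∅; g ≡ 0 at y ∈ {6}; common: ∅.
  x = 1: f ≡ 0 at y ∈ ∅; g ≡ 0 at y ∈ {0}; common: ∅.
  x = 2: f ≡ 0 at y ∈ {0, 1, 2, 3, 4, 5, 6, 7, 8, 9, 10}; g ≡ 0 at y ∈ {5}; common: {5}.
  x = 3: f ≡ 0 at y ∈ ∅; g ≡ 0 at y ∈ {10}; common: ∅.
  x = 4: f ≡ 0 at y ∈ ∅; g ≡ 0 at y ∈ {4}; common: ∅.
  x = 5: f ≡ 0 at y ∈ ∅; g ≡ 0 at y ∈ {9}; common: ∅.
  x = 6: f ≡ 0 at y ∈ ∅; g ≡ 0 at y ∈ {3}; common: ∅.
  x = 7: f ≡ 0 at y ∈ ∅; g ≡ 0 at y ∈ {8}; common: ∅.
  x = 8: f ≡ 0 at y ∈ ∅; g ≡ 0 at y ∈ {2}; common: ∅.
  x = 9: f ≡ 0 at y ∈ ∅; g ≡ 0 at y ∈ {7}; common: ∅.
  x = 10: f ≡ 0 at y ∈ ∅; g ≡ 0 at y ∈ {1}; common: ∅.
Collecting: common zeros = {(2, 5)}, so the count is 1.
Comparison with the Bézout bound: 1 ≤ 1 = deg(f)·deg(g), as expected for curves with no common component (the bound is attained).


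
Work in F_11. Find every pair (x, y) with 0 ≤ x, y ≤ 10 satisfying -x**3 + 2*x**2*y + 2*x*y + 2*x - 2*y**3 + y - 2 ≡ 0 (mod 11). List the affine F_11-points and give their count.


Affine F_11-points: {(3, 1), (3, 2), (3, 8), (4, 3), (4, 4), (5, 2), (5, 10), (6, 7), (6, 8), (7, 1), (7, 2), (7, 8), (9, 7), (10, 6), (10, 7), (10, 9)}; count = 16.

For each of the 121 pairs (x, y) ∈ F_11², evaluate f(x, y) mod 11. Record the zeros.
  x = 0: [0↦9, 1↦8, 2↦6, 3↦2, 4↦6, 5↦6, 6↦1, 7↦1, 8↦5, 9↦1, 10↦10]  zeros at y ∈ ∅
  x = 1: [0↦10, 1↦2, 2↦4, 3↦4, 4↦1, 5↦5, 6↦4, 7↦8, 8↦5, 9↦5, 10↦7]  zeros at y ∈ ∅
  x = 2: [0↦5, 1↦5, 2↦4, 3↦1, 4↦6, 5↦7, 6↦3, 7↦4, 8↦9, 9↦6, 10↦5]  zeros at y ∈ ∅
  x = 3: [0↦10, 1↦0, 2↦0, 3↦9, 4↦4, 5↦6, 6↦3, 7↦5, 8↦0, 9↦9, 10↦9]  zeros at y ∈ {1, 2, 8}
  x = 4: [0↦8, 1↦3, 2↦8, 3↦0, 4↦0, 5↦7, 6↦9, 7↦5, 8↦5, 9↦8, 10↦2]  zeros at y ∈ {3, 4}
  x = 5: [0↦4, 1↦8, 2↦0, 3↦1, 4↦10, 5↦4, 6↦4, 7↦9, 8↦7, 9↦8, 10↦0]  zeros at y ∈ {2, 10}
  x = 6: [0↦3, 1↦9, 2↦3, 3↦6, 4↦6, 5↦2, 6↦4, 7↦0, 8↦0, 9↦3, 10↦8]  zeros at y ∈ {7, 8}
  x = 7: [0↦10, 1↦0, 2↦0, 3↦9, 4↦4, 5↦6, 6↦3, 7↦5, 8↦0, 9↦9, 10↦9]  zeros at y ∈ {1, 2, 8}
  x = 8: [0↦8, 1↦8, 2↦7, 3↦4, 4↦9, 5↦10, 6↦6, 7↦7, 8↦1, 9↦9, 10↦8]  zeros at y ∈ ∅
  x = 9: [0↦2, 1↦5, 2↦7, 3↦7, 4↦4, 5↦8, 6↦7, 7↦0, 8↦8, 9↦8, 10↦10]  zeros at y ∈ {7}
  x = 10: [0↦8, 1↦7, 2↦5, 3↦1, 4↦5, 5↦5, 6↦0, 7↦0, 8↦4, 9↦0, 10↦9]  zeros at y ∈ {6, 7, 9}
Collecting zeros: affine points = {(3, 1), (3, 2), (3, 8), (4, 3), (4, 4), (5, 2), (5, 10), (6, 7), (6, 8), (7, 1), (7, 2), (7, 8), (9, 7), (10, 6), (10, 7), (10, 9)}.
Total count |C(F_11)_aff| = 16.


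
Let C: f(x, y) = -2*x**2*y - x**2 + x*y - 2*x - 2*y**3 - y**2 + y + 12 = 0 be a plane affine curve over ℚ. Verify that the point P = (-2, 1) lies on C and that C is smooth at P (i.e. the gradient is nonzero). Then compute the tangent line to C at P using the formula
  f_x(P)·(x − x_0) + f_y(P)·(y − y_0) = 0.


Tangent line at P: 11*x - 17*y + 39 = 0.

Step 1: f(-2, 1) = 0, so P lies on C.
Step 2: partial derivatives
  f_x(x, y) = -4*x*y - 2*x + y - 2, f_y(x, y) = -2*x**2 + x - 6*y**2 - 2*y + 1.
  f_x(P) = 11, f_y(P) = -17 (gradient nonzero, so P is smooth).
Step 3: tangent line at P: 11·(x − -2) + -17·(y − 1) = 0.
Expanding: 11*x - 17*y + 39 = 0.


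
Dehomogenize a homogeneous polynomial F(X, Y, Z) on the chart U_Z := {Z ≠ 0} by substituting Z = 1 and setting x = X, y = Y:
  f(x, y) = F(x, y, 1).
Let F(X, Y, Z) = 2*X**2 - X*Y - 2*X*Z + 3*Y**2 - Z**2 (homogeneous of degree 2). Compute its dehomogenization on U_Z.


f(x, y) = 2*x**2 - x*y - 2*x + 3*y**2 - 1

On U_Z we set Z = 1. Each monomial c·X^i·Y^j·Z^k in F becomes c·x^i·y^j·1^k = c·x^i·y^j.
Substituting Z = 1: F(X, Y, 1) = 2*x**2 - x*y - 2*x + 3*y**2 - 1.
Note: deg(f) ≤ deg(F) = 2; strict inequality happens when F is divisible by Z (lost terms).


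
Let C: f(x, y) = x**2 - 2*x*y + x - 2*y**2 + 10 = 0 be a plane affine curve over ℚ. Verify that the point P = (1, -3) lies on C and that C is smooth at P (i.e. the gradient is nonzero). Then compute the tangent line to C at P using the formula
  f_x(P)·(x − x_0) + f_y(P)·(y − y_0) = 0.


Tangent line at P: 9*x + 10*y + 21 = 0.

Step 1: f(1, -3) = 0, so P lies on C.
Step 2: partial derivatives
  f_x(x, y) = 2*x - 2*y + 1, f_y(x, y) = -2*x - 4*y.
  f_x(P) = 9, f_y(P) = 10 (gradient nonzero, so P is smooth).
Step 3: tangent line at P: 9·(x − 1) + 10·(y − -3) = 0.
Expanding: 9*x + 10*y + 21 = 0.


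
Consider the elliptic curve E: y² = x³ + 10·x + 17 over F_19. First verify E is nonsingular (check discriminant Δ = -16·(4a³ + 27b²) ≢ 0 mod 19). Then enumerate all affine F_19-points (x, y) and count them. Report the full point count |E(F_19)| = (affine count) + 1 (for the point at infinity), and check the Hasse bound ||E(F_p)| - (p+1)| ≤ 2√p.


Affine points = {(0, 6), (0, 13), (1, 3), (1, 16), (2, 8), (2, 11), (3, 6), (3, 13), (4, 8), (4, 11), (8, 1), (8, 18), (9, 0), (13, 8), (13, 11), (16, 6), (16, 13), (18, 5), (18, 14)}; affine count = 19; |E(F_19)| = 20.

Discriminant check: Δ ∝ 4a³ + 27b² = 4·10³ + 27·17² = 4·1000 + 27·289 ≡ 4 (mod 19). Nonzero ⇒ E is nonsingular.
For each x ∈ F_19, compute rhs = x³ + 10·x + 17 mod 19, then count y ∈ F_19 with y² ≡ rhs.
  x = 0: rhs = 17, matching y values: 6, 13 (2 points).
  x = 1: rhs = 9, matching y values: 3, 16 (2 points).
  x = 2: rhs = 7, matching y values: 8, 11 (2 points).
  x = 3: rhs = 17, matching y values: 6, 13 (2 points).
  x = 4: rhs = 7, matching y values: 8, 11 (2 points).
  x = 5: rhs = 2, matching y values: none (0 points).
  x = 6: rhs = 8, matching y values: none (0 points).
  x = 7: rhs = 12, matching y values: none (0 points).
  x = 8: rhs = 1, matching y values: 1, 18 (2 points).
  x = 9: rhs = 0, matching y values: 0 (1 points).
  x = 10: rhs = 15, matching y values: none (0 points).
  x = 11: rhs = 14, matching y values: none (0 points).
  x = 12: rhs = 3, matching y values: none (0 points).
  x = 13: rhs = 7, matching y values: 8, 11 (2 points).
  x = 14: rhs = 13, matching y values: none (0 points).
  x = 15: rhs = 8, matching y values: none (0 points).
  x = 16: rhs = 17, matching y values: 6, 13 (2 points).
  x = 17: rhs = 8, matching y values: none (0 points).
  x = 18: rhs = 6, matching y values: 5, 14 (2 points).
Total affine count: 19.
Full point count |E(F_19)| = 19 + 1 = 20.
Hasse bound: |20 − (19+1)| = |0| = 0 ≤ 2√19 ≈ 8.7178 ✓.


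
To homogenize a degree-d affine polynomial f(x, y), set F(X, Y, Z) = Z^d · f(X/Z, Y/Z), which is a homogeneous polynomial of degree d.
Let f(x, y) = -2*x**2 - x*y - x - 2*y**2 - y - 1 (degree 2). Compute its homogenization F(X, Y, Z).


F(X, Y, Z) = -2*X**2 - X*Y - X*Z - 2*Y**2 - Y*Z - Z**2

deg(f) = 2.
Substitute x = X/Z, y = Y/Z into f, then multiply by Z^2.
  monomial -2·x^2·y^0 ↦ -2·X^2·Y^0·Z^0.
  monomial -1·x^1·y^1 ↦ -1·X^1·Y^1·Z^0.
  monomial -1·x^1·y^0 ↦ -1·X^1·Y^0·Z^1.
  monomial -2·x^0·y^2 ↦ -2·X^0·Y^2·Z^0.
  monomial -1·x^0·y^1 ↦ -1·X^0·Y^1·Z^1.
  monomial -1·x^0·y^0 ↦ -1·X^0·Y^0·Z^2.
Collecting: F(X, Y, Z) = -2*X**2 - X*Y - X*Z - 2*Y**2 - Y*Z - Z**2.


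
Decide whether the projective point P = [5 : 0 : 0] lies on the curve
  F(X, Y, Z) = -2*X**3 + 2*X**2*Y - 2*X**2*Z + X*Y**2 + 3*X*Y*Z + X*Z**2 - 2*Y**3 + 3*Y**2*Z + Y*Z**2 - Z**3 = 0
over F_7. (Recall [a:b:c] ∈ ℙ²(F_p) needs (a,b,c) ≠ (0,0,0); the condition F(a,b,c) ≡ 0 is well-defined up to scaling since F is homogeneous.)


F(5,0,0) ≡ 2 (mod 7); P is NOT on the curve.

Evaluate F(5, 0, 0) term-by-term (mod 7).
  -2*X**3 ↦ -2·125·1·1 = -250
  2*X**2*Y ↦ 2·25·0·1 = 0
  -2*X**2*Z ↦ -2·25·1·0 = 0
  X*Y**2 ↦ 1·5·0·1 = 0
  3*X*Y*Z ↦ 3·5·0·0 = 0
  X*Z**2 ↦ 1·5·1·0 = 0
  -2*Y**3 ↦ -2·1·0·1 = 0
  3*Y**2*Z ↦ 3·1·0·0 = 0
  Y*Z**2 ↦ 1·1·0·0 = 0
  -Z**3 ↦ -1·1·1·0 = 0
Sum: F(5, 0, 0) = (-250) + (0) + (0) + (0) + (0) + (0) + (0) + (0) + (0) + (0) = -250.
Reducing mod 7: -250 ≡ 2 (mod 7).
Since F(a, b, c) ≡ 2 ≠ 0 (mod 7), P does NOT lie on the curve.


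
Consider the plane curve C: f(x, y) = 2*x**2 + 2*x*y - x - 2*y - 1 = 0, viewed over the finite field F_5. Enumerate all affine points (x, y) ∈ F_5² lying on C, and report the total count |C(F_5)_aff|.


Affine F_5-points: {(0, 2), (1, 0), (1, 1), (1, 2), (1, 3), (1, 4), (2, 0), (3, 4), (4, 3)}; count = 9.

For each of the 25 pairs (x, y) ∈ F_5², evaluate f(x, y) mod 5. Record the zeros.
  x = 0: [0↦4, 1↦2, 2↦0, 3↦3, 4↦1]  zeros at y ∈ {2}
  x = 1: [0↦0, 1↦0, 2↦0, 3↦0, 4↦0]  zeros at y ∈ {0, 1, 2, 3, 4}
  x = 2: [0↦0, 1↦2, 2↦4, 3↦1, 4↦3]  zeros at y ∈ {0}
  x = 3: [0↦4, 1↦3, 2↦2, 3↦1, 4↦0]  zeros at y ∈ {4}
  x = 4: [0↦2, 1↦3, 2↦4, 3↦0, 4↦1]  zeros at y ∈ {3}
Collecting zeros: affine points = {(0, 2), (1, 0), (1, 1), (1, 2), (1, 3), (1, 4), (2, 0), (3, 4), (4, 3)}.
Total count |C(F_5)_aff| = 9.


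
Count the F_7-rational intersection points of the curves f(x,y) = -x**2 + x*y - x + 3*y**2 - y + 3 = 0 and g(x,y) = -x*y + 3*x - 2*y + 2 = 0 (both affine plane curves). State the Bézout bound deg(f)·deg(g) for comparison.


Common zeros: {(1, 4)}; count = 1; Bézout bound = 4.

deg(f) = 2, deg(g) = 2, so Bézout bound = 4.
Scan x ∈ F_7. For each x, list the y ∈ F_7 with f(x, y) ≡ 0 and those with g(x, y) ≡ 0 (mod 7); the common zeros in that column are the intersection.
  x = 0: f ≡ 0 at y ∈ {6}; g ≡ 0 at y ∈ {1}; common: ∅.
  x = 1: f ≡ 0 at y ∈ {3, 4}; g ≡ 0 at y ∈ {4}; common: {4}.
  x = 2: f ≡ 0 at y ∈ {4, 5}; g ≡ 0 at y ∈ {2}; common: ∅.
  x = 3: f ≡ 0 at y ∈ {2}; g ≡ 0 at y ∈ {5}; common: ∅.
  x = 4: f ≡ 0 at y ∈ ∅; g ≡ 0 at y ∈ {0}; common: ∅.
  x = 5: f ≡ 0 at y ∈ {2, 6}; g ≡ 0 at y ∈ ∅; common: ∅.
  x = 6: f ≡ 0 at y ∈ ∅; g ≡ 0 at y ∈ {6}; common: ∅.
Collecting: common zeros = {(1, 4)}, so the count is 1.
Comparison with the Bézout bound: 1 ≤ 4 = deg(f)·deg(g), as expected for curves with no common component (the affine F_7-count falls short of the bound because intersections may lie at infinity, over extension fields, or carry multiplicity).


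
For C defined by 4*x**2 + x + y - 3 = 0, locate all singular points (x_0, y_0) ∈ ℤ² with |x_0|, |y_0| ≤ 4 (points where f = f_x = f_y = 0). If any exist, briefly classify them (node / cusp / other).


No singular points in the scanned grid; C is smooth there.

Compute partial derivatives:
  f_x = 8*x + 1.
  f_y = 1.
f_y = 1 is a nonzero constant, so f_y never vanishes: no point (x, y) can satisfy f = f_x = f_y = 0. In particular no (x, y) ∈ {−4, ..., 4}² is singular; the curve is smooth.


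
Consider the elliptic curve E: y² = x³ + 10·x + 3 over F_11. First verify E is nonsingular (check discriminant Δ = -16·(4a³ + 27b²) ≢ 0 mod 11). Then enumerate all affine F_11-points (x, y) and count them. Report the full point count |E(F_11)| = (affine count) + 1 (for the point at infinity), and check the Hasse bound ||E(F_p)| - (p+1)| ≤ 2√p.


Affine points = {(0, 5), (0, 6), (1, 5), (1, 6), (2, 3), (2, 8), (3, 4), (3, 7), (6, 2), (6, 9), (7, 3), (7, 8), (8, 1), (8, 10), (10, 5), (10, 6)}; affine count = 16; |E(F_11)| = 17.

Discriminant check: Δ ∝ 4a³ + 27b² = 4·10³ + 27·3² = 4·1000 + 27·9 ≡ 8 (mod 11). Nonzero ⇒ E is nonsingular.
For each x ∈ F_11, compute rhs = x³ + 10·x + 3 mod 11, then count y ∈ F_11 with y² ≡ rhs.
  x = 0: rhs = 3, matching y values: 5, 6 (2 points).
  x = 1: rhs = 3, matching y values: 5, 6 (2 points).
  x = 2: rhs = 9, matching y values: 3, 8 (2 points).
  x = 3: rhs = 5, matching y values: 4, 7 (2 points).
  x = 4: rhs = 8, matching y values: none (0 points).
  x = 5: rhs = 2, matching y values: none (0 points).
  x = 6: rhs = 4, matching y values: 2, 9 (2 points).
  x = 7: rhs = 9, matching y values: 3, 8 (2 points).
  x = 8: rhs = 1, matching y values: 1, 10 (2 points).
  x = 9: rhs = 8, matching y values: none (0 points).
  x = 10: rhs = 3, matching y values: 5, 6 (2 points).
Total affine count: 16.
Full point count |E(F_11)| = 16 + 1 = 17.
Hasse bound: |17 − (11+1)| = |5| = 5 ≤ 2√11 ≈ 6.6332 ✓.


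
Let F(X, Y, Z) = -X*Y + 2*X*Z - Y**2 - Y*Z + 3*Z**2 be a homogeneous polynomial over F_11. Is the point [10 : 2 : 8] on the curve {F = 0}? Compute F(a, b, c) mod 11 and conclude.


F(10,2,8) ≡ 4 (mod 11); P is NOT on the curve.

Evaluate F(10, 2, 8) term-by-term (mod 11).
  -X*Y ↦ -1·10·2·1 = -20
  2*X*Z ↦ 2·10·1·8 = 160
  -Y**2 ↦ -1·1·4·1 = -4
  -Y*Z ↦ -1·1·2·8 = -16
  3*Z**2 ↦ 3·1·1·64 = 192
Sum: F(10, 2, 8) = (-20) + (160) + (-4) + (-16) + (192) = 312.
Reducing mod 11: 312 ≡ 4 (mod 11).
Since F(a, b, c) ≡ 4 ≠ 0 (mod 11), P does NOT lie on the curve.


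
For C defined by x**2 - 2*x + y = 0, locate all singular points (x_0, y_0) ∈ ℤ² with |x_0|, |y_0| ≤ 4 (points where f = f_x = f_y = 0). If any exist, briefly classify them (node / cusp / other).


No singular points in the scanned grid; C is smooth there.

Compute partial derivatives:
  f_x = 2*x - 2.
  f_y = 1.
f_y = 1 is a nonzero constant, so f_y never vanishes: no point (x, y) can satisfy f = f_x = f_y = 0. In particular no (x, y) ∈ {−4, ..., 4}² is singular; the curve is smooth.


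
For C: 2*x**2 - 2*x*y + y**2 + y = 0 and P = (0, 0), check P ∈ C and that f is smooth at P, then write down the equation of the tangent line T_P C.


Tangent line at P: y = 0.

Step 1: f(0, 0) = 0, so P lies on C.
Step 2: partial derivatives
  f_x(x, y) = 4*x - 2*y, f_y(x, y) = -2*x + 2*y + 1.
  f_x(P) = 0, f_y(P) = 1 (gradient nonzero, so P is smooth).
Step 3: tangent line at P: 0·(x − 0) + 1·(y − 0) = 0.
Expanding: y = 0.


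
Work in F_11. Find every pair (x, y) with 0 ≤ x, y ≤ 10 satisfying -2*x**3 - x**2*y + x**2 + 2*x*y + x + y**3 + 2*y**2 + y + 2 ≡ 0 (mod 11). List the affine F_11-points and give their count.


Affine F_11-points: {(0, 9), (1, 2), (1, 5), (2, 6), (2, 7), (4, 1), (4, 7), (6, 2), (8, 10), (9, 2), (9, 3), (9, 4)}; count = 12.

For each of the 121 pairs (x, y) ∈ F_11², evaluate f(x, y) mod 11. Record the zeros.
  x = 0: [0↦2, 1↦6, 2↦9, 3↦6, 4↦3, 5↦6, 6↦10, 7↦10, 8↦1, 9↦0, 10↦2]  zeros at y ∈ {9}
  x = 1: [0↦2, 1↦7, 2↦0, 3↦9, 4↦7, 5↦0, 6↦5, 7↦6, 8↦9, 9↦9, 10↦1]  zeros at y ∈ {2, 5}
  x = 2: [0↦3, 1↦7, 2↦10, 3↦7, 4↦4, 5↦7, 6↦0, 7↦0, 8↦2, 9↦1, 10↦3]  zeros at y ∈ {6, 7}
  x = 3: [0↦4, 1↦5, 2↦5, 3↦10, 4↦4, 5↦4, 6↦5, 7↦2, 8↦1, 9↦8, 10↦7]  zeros at y ∈ ∅
  x = 4: [0↦4, 1↦0, 2↦6, 3↦6, 4↦6, 5↦1, 6↦8, 7↦0, 8↦5, 9↦7, 10↦1]  zeros at y ∈ {1, 7}
  x = 5: [0↦2, 1↦2, 2↦1, 3↦5, 4↦9, 5↦8, 6↦8, 7↦4, 8↦2, 9↦8, 10↦6]  zeros at y ∈ ∅
  x = 6: [0↦8, 1↦10, 2↦0, 3↦6, 4↦1, 5↦2, 6↦4, 7↦2, 8↦2, 9↦10, 10↦10]  zeros at y ∈ {2}
  x = 7: [0↦10, 1↦1, 2↦2, 3↦8, 4↦3, 5↦4, 6↦6, 7↦4, 8↦4, 9↦1, 10↦1]  zeros at y ∈ ∅
  x = 8: [0↦7, 1↦7, 2↦6, 3↦10, 4↦3, 5↦2, 6↦2, 7↦9, 8↦7, 9↦2, 10↦0]  zeros at y ∈ {10}
  x = 9: [0↦9, 1↦5, 2↦0, 3↦0, 4↦0, 5↦6, 6↦2, 7↦5, 8↦10, 9↦1, 10↦6]  zeros at y ∈ {2, 3, 4}
  x = 10: [0↦4, 1↦5, 2↦5, 3↦10, 4↦4, 5↦4, 6↦5, 7↦2, 8↦1, 9↦8, 10↦7]  zeros at y ∈ ∅
Collecting zeros: affine points = {(0, 9), (1, 2), (1, 5), (2, 6), (2, 7), (4, 1), (4, 7), (6, 2), (8, 10), (9, 2), (9, 3), (9, 4)}.
Total count |C(F_11)_aff| = 12.


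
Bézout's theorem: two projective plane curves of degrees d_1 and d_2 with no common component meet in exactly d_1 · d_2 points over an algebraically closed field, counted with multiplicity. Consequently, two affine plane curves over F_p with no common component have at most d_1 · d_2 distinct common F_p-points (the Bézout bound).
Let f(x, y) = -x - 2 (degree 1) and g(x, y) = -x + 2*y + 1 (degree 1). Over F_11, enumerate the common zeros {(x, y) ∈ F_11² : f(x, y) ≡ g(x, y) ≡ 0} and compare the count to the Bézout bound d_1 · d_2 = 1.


Common zeros: {(9, 4)}; count = 1; Bézout bound = 1.

deg(f) = 1, deg(g) = 1, so Bézout bound = 1.
Scan x ∈ F_11. For each x, list the y ∈ F_11 with f(x, y) ≡ 0 and those with g(x, y) ≡ 0 (mod 11); the common zeros in that column are the intersection.
  x = 0: f ≡ 0 at y ∈ ∅; g ≡ 0 at y ∈ {5}; common: ∅.
  x = 1: f ≡ 0 at y ∈ ∅; g ≡ 0 at y ∈ {0}; common: ∅.
  x = 2: f ≡ 0 at y ∈ ∅; g ≡ 0 at y ∈ {6}; common: ∅.
  x = 3: f ≡ 0 at y ∈ ∅; g ≡ 0 at y ∈ {1}; common: ∅.
  x = 4: f ≡ 0 at y ∈ ∅; g ≡ 0 at y ∈ {7}; common: ∅.
  x = 5: f ≡ 0 at y ∈ ∅; g ≡ 0 at y ∈ {2}; common: ∅.
  x = 6: f ≡ 0 at y ∈ ∅; g ≡ 0 at y ∈ {8}; common: ∅.
  x = 7: f ≡ 0 at y ∈ ∅; g ≡ 0 at y ∈ {3}; common: ∅.
  x = 8: f ≡ 0 at y ∈ ∅; g ≡ 0 at y ∈ {9}; common: ∅.
  x = 9: f ≡ 0 at y ∈ {0, 1, 2, 3, 4, 5, 6, 7, 8, 9, 10}; g ≡ 0 at y ∈ {4}; common: {4}.
  x = 10: f ≡ 0 at y ∈ ∅; g ≡ 0 at y ∈ {10}; common: ∅.
Collecting: common zeros = {(9, 4)}, so the count is 1.
Comparison with the Bézout bound: 1 ≤ 1 = deg(f)·deg(g), as expected for curves with no common component (the bound is attained).
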